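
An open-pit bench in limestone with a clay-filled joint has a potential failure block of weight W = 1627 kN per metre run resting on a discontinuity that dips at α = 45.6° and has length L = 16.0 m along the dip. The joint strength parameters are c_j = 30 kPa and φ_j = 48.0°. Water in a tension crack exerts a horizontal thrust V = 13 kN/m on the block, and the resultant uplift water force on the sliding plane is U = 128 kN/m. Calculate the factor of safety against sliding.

FS = 1.36

Resolving the block weight along and normal to the plane and applying the Mohr–Coulomb strength on the joint:
N' = W cosα − U − V sinα = 1627·cos45.6° − 128 − 13·sin45.6° = 1001.1 kN/m
Driving force T = W sinα + V cosα = 1627·sin45.6° + 13·cos45.6° = 1171.5 kN/m
Resisting force R = c_j·L + N'·tanφ_j = 30·16.0 + 1001.1·tan48.0° = 480.0 + 1111.8 = 1591.8 kN/m
FS = R / T = 1591.8 / 1171.5 = 1.359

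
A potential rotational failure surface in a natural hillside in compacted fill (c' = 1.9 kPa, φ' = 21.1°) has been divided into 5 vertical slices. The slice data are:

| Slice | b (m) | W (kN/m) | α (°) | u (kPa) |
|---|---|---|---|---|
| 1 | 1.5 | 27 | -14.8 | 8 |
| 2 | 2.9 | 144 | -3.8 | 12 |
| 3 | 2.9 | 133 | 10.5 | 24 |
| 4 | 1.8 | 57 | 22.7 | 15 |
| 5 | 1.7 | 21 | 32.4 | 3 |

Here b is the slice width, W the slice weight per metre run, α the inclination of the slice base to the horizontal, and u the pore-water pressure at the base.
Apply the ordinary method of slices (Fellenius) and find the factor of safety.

FS = 2.57

Ordinary method of slices: FS = Σ[c'·Δl_i + (W_i cosα_i − u_i·Δl_i)·tanφ'] / Σ W_i sinα_i, with Δl_i = b_i / cosα_i.
Slice 1: Δl = 1.5/cos(-14.8°) = 1.551 m; N'_1 = 27·cos(-14.8°) − 8·1.551 = 13.7; c'Δl = 2.95; W sinα = -6.9
Slice 2: Δl = 2.9/cos(-3.8°) = 2.906 m; N'_2 = 144·cos(-3.8°) − 12·2.906 = 108.8; c'Δl = 5.52; W sinα = -9.5
Slice 3: Δl = 2.9/cos10.5° = 2.949 m; N'_3 = 133·cos10.5° − 24·2.949 = 60.0; c'Δl = 5.60; W sinα = 24.2
Slice 4: Δl = 1.8/cos22.7° = 1.951 m; N'_4 = 57·cos22.7° − 15·1.951 = 23.3; c'Δl = 3.71; W sinα = 22.0
Slice 5: Δl = 1.7/cos32.4° = 2.013 m; N'_5 = 21·cos32.4° − 3·2.013 = 11.7; c'Δl = 3.83; W sinα = 11.3
Σc'Δl = 21.6 kN/m; ΣN' = 217.5 kN/m; ΣW sinα = 41.0 kN/m
Resisting = 21.6 + 217.5·tan21.1° = 21.6 + 83.9 = 105.5 kN/m
FS = 105.5 / 41.0 = 2.571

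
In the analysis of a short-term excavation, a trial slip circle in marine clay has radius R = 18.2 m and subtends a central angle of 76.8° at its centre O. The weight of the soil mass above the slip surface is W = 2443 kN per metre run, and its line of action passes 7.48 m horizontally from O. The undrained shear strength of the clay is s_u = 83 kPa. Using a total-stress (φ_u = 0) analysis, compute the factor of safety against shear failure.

FS = 2.02

Taking moments about the centre O, the resisting moment is provided by the undrained shear strength acting along the arc:
Arc length L_a = R·θ = 18.2·(76.8°·π/180) = 18.2·1.3404 = 24.40 m
M_R = s_u·L_a·R = 83·24.40·18.2 = 36851.9 kN·m/m
M_D = W·d = 2443·7.48 = 18273.6 kN·m/m
FS = M_R / M_D = 36851.9 / 18273.6 = 2.017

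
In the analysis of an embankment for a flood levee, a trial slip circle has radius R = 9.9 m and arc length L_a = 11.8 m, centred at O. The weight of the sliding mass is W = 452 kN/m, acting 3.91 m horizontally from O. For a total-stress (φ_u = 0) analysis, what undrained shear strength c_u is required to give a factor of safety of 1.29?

c_u = 19.5 kPa

FS = c_u·L_a·R / (W·d), so c_u = FS·W·d / (L_a·R).
c_u = 1.29·452·3.91 / (11.80·9.9) = 2279.8 / 116.82 = 19.52 kPa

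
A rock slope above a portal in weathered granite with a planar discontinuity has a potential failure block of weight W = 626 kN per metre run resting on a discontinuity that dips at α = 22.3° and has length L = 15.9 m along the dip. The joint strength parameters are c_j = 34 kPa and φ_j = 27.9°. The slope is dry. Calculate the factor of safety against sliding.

FS = 3.57

Resolving the block weight along and normal to the plane and applying the Mohr–Coulomb strength on the joint:
N' = W cosα = 626·cos22.3° = 579.2 kN/m
Driving force T = W sinα = 626·sin22.3° = 237.5 kN/m
Resisting force R = c_j·L + N'·tanφ_j = 34·15.9 + 579.2·tan27.9° = 540.6 + 306.7 = 847.3 kN/m
FS = R / T = 847.3 / 237.5 = 3.567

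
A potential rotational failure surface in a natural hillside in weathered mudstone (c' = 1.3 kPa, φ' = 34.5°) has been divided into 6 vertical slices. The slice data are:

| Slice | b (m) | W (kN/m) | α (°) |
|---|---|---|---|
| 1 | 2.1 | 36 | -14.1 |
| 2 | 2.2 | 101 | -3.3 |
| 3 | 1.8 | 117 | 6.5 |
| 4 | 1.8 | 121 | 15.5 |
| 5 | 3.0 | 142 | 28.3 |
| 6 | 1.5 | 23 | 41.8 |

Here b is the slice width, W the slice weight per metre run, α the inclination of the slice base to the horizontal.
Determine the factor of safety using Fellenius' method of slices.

FS = 3.24

Ordinary method of slices: FS = Σ[c'·Δl_i + (W_i cosα_i)·tanφ'] / Σ W_i sinα_i, with Δl_i = b_i / cosα_i.
Slice 1: Δl = 2.1/cos(-14.1°) = 2.165 m; N'_1 = 36·cos(-14.1°) = 34.9; c'Δl = 2.81; W sinα = -8.8
Slice 2: Δl = 2.2/cos(-3.3°) = 2.204 m; N'_2 = 101·cos(-3.3°) = 100.8; c'Δl = 2.86; W sinα = -5.8
Slice 3: Δl = 1.8/cos6.5° = 1.812 m; N'_3 = 117·cos6.5° = 116.2; c'Δl = 2.36; W sinα = 13.2
Slice 4: Δl = 1.8/cos15.5° = 1.868 m; N'_4 = 121·cos15.5° = 116.6; c'Δl = 2.43; W sinα = 32.3
Slice 5: Δl = 3.0/cos28.3° = 3.407 m; N'_5 = 142·cos28.3° = 125.0; c'Δl = 4.43; W sinα = 67.3
Slice 6: Δl = 1.5/cos41.8° = 2.012 m; N'_6 = 23·cos41.8° = 17.1; c'Δl = 2.62; W sinα = 15.3
Σc'Δl = 17.5 kN/m; ΣN' = 510.8 kN/m; ΣW sinα = 113.6 kN/m
Resisting = 17.5 + 510.8·tan34.5° = 17.5 + 351.0 = 368.5 kN/m
FS = 368.5 / 113.6 = 3.243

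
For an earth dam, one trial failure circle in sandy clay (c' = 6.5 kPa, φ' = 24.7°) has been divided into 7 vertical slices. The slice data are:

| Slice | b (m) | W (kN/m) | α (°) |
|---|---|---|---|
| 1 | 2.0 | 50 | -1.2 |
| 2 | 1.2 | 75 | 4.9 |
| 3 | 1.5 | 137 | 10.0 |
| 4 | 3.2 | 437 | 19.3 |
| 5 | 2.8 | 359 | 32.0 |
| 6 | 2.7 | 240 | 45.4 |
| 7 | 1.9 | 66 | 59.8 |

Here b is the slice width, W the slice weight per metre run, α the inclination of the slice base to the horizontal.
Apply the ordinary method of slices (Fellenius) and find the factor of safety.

Ordinary method of slices: FS = Σ[c'·Δl_i + (W_i cosα_i)·tanφ'] / Σ W_i sinα_i, with Δl_i = b_i / cosα_i.
Slice 1: Δl = 2.0/cos(-1.2°) = 2.000 m; N'_1 = 50·cos(-1.2°) = 50.0; c'Δl = 13.00; W sinα = -1.0
Slice 2: Δl = 1.2/cos4.9° = 1.204 m; N'_2 = 75·cos4.9° = 74.7; c'Δl = 7.83; W sinα = 6.4
Slice 3: Δl = 1.5/cos10.0° = 1.523 m; N'_3 = 137·cos10.0° = 134.9; c'Δl = 9.90; W sinα = 23.8
Slice 4: Δl = 3.2/cos19.3° = 3.391 m; N'_4 = 437·cos19.3° = 412.4; c'Δl = 22.04; W sinα = 144.4
Slice 5: Δl = 2.8/cos32.0° = 3.302 m; N'_5 = 359·cos32.0° = 304.4; c'Δl = 21.46; W sinα = 190.2
Slice 6: Δl = 2.7/cos45.4° = 3.845 m; N'_6 = 240·cos45.4° = 168.5; c'Δl = 24.99; W sinα = 170.9
Slice 7: Δl = 1.9/cos59.8° = 3.777 m; N'_7 = 66·cos59.8° = 33.2; c'Δl = 24.55; W sinα = 57.0
Σc'Δl = 123.8 kN/m; ΣN' = 1178.2 kN/m; ΣW sinα = 591.8 kN/m
Resisting = 123.8 + 1178.2·tan24.7° = 123.8 + 541.9 = 665.7 kN/m
FS = 665.7 / 591.8 = 1.125

FS = 1.12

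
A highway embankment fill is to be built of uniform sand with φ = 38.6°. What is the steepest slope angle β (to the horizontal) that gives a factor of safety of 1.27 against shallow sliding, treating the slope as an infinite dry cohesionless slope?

For an infinite dry cohesionless slope FS = tanφ/tanβ, so tanβ = tanφ / FS.
tanβ = tan38.6° / 1.27 = 0.7983 / 1.27 = 0.6286
β = arctan(0.6286) = 32.15°

β = 32.2°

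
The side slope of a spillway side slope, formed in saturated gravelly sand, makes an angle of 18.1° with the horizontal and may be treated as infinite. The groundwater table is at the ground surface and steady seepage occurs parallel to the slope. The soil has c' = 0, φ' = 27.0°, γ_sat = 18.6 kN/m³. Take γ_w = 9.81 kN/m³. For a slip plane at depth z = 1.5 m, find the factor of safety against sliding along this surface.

With seepage parallel to the slope and the water table at the surface, the effective normal stress on the slip plane uses the buoyant unit weight γ' = γ_sat − γ_w while the driving shear stress uses γ_sat:
FS = [c' + γ' z cos²β tanφ'] / [γ_sat z sinβ cosβ]
(For c' = 0 this reduces to FS = (γ'/γ_sat)·tanφ'/tanβ.)
γ' = 18.6 − 9.81 = 8.79 kN/m³
Numerator = 0.0 + 8.79·1.5·cos²18.1°·tan27.0° = 0.0 + 8.79·1.5·0.9035·0.5095 = 6.070 kPa
Denominator = 18.6·1.5·sin18.1°·cos18.1° = 18.6·1.5·0.3107·0.9505 = 8.239 kPa
FS = 6.070 / 8.239 = 0.737

FS = 0.74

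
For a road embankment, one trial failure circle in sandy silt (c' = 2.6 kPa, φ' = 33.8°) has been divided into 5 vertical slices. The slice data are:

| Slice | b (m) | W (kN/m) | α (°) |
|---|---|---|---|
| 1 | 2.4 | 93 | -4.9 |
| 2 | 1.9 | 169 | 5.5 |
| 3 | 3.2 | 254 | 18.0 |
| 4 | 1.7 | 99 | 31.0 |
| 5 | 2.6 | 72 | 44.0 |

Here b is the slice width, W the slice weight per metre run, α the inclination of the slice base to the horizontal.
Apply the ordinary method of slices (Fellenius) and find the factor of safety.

Ordinary method of slices: FS = Σ[c'·Δl_i + (W_i cosα_i)·tanφ'] / Σ W_i sinα_i, with Δl_i = b_i / cosα_i.
Slice 1: Δl = 2.4/cos(-4.9°) = 2.409 m; N'_1 = 93·cos(-4.9°) = 92.7; c'Δl = 6.26; W sinα = -7.9
Slice 2: Δl = 1.9/cos5.5° = 1.909 m; N'_2 = 169·cos5.5° = 168.2; c'Δl = 4.96; W sinα = 16.2
Slice 3: Δl = 3.2/cos18.0° = 3.365 m; N'_3 = 254·cos18.0° = 241.6; c'Δl = 8.75; W sinα = 78.5
Slice 4: Δl = 1.7/cos31.0° = 1.983 m; N'_4 = 99·cos31.0° = 84.9; c'Δl = 5.16; W sinα = 51.0
Slice 5: Δl = 2.6/cos44.0° = 3.614 m; N'_5 = 72·cos44.0° = 51.8; c'Δl = 9.40; W sinα = 50.0
Σc'Δl = 34.5 kN/m; ΣN' = 639.1 kN/m; ΣW sinα = 187.7 kN/m
Resisting = 34.5 + 639.1·tan33.8° = 34.5 + 427.8 = 462.4 kN/m
FS = 462.4 / 187.7 = 2.463

FS = 2.46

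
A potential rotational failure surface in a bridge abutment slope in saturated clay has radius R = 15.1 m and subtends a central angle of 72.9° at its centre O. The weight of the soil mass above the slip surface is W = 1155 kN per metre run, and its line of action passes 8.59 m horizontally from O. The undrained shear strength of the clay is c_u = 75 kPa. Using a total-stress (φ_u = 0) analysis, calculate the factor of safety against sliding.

FS = 2.19

Taking moments about the centre O, the resisting moment is provided by the undrained shear strength acting along the arc:
Arc length L_a = R·θ = 15.1·(72.9°·π/180) = 15.1·1.2723 = 19.21 m
M_R = c_u·L_a·R = 75·19.21·15.1 = 21758.1 kN·m/m
M_D = W·d = 1155·8.59 = 9921.5 kN·m/m
FS = M_R / M_D = 21758.1 / 9921.5 = 2.193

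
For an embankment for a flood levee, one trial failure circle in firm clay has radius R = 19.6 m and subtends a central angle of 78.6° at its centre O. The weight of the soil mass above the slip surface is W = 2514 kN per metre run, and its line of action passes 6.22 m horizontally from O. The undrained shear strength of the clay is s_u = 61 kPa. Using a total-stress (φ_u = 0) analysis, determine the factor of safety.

Taking moments about the centre O, the resisting moment is provided by the undrained shear strength acting along the arc:
Arc length L_a = R·θ = 19.6·(78.6°·π/180) = 19.6·1.3718 = 26.89 m
M_R = s_u·L_a·R = 61·26.89·19.6 = 32147.1 kN·m/m
M_D = W·d = 2514·6.22 = 15637.1 kN·m/m
FS = M_R / M_D = 32147.1 / 15637.1 = 2.056

FS = 2.06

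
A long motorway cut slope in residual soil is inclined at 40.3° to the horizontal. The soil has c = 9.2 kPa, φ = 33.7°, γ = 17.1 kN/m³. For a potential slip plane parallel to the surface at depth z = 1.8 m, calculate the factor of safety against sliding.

For an infinite slope with a slip plane parallel to the surface (no pore pressure): FS = [c + γz cos²β tanφ] / [γz sinβ cosβ].
γz = 17.1·1.8 = 30.78 kN/m²
Numerator = 9.2 + 30.78·cos²40.3°·tan33.7° = 9.2 + 30.78·0.5817·0.6669 = 21.140 kPa
Denominator = 30.78·sin40.3°·cos40.3° = 30.78·0.6468·0.7627 = 15.183 kPa
FS = 21.140 / 15.183 = 1.392

FS = 1.39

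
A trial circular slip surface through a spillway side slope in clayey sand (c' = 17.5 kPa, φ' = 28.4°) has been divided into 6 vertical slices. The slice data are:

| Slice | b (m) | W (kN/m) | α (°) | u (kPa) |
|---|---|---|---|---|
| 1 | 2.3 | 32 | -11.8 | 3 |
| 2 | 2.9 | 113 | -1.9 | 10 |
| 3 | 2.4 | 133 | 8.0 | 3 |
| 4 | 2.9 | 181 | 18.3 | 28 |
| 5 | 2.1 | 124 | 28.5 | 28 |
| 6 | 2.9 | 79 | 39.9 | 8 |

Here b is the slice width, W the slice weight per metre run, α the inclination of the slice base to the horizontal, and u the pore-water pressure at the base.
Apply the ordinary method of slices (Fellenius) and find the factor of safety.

Ordinary method of slices: FS = Σ[c'·Δl_i + (W_i cosα_i − u_i·Δl_i)·tanφ'] / Σ W_i sinα_i, with Δl_i = b_i / cosα_i.
Slice 1: Δl = 2.3/cos(-11.8°) = 2.350 m; N'_1 = 32·cos(-11.8°) − 3·2.350 = 24.3; c'Δl = 41.12; W sinα = -6.5
Slice 2: Δl = 2.9/cos(-1.9°) = 2.902 m; N'_2 = 113·cos(-1.9°) − 10·2.902 = 83.9; c'Δl = 50.78; W sinα = -3.7
Slice 3: Δl = 2.4/cos8.0° = 2.424 m; N'_3 = 133·cos8.0° − 3·2.424 = 124.4; c'Δl = 42.41; W sinα = 18.5
Slice 4: Δl = 2.9/cos18.3° = 3.054 m; N'_4 = 181·cos18.3° − 28·3.054 = 86.3; c'Δl = 53.45; W sinα = 56.8
Slice 5: Δl = 2.1/cos28.5° = 2.390 m; N'_5 = 124·cos28.5° − 28·2.390 = 42.1; c'Δl = 41.82; W sinα = 59.2
Slice 6: Δl = 2.9/cos39.9° = 3.780 m; N'_6 = 79·cos39.9° − 8·3.780 = 30.4; c'Δl = 66.15; W sinα = 50.7
Σc'Δl = 295.7 kN/m; ΣN' = 391.4 kN/m; ΣW sinα = 174.9 kN/m
Resisting = 295.7 + 391.4·tan28.4° = 295.7 + 211.6 = 507.4 kN/m
FS = 507.4 / 174.9 = 2.901

FS = 2.90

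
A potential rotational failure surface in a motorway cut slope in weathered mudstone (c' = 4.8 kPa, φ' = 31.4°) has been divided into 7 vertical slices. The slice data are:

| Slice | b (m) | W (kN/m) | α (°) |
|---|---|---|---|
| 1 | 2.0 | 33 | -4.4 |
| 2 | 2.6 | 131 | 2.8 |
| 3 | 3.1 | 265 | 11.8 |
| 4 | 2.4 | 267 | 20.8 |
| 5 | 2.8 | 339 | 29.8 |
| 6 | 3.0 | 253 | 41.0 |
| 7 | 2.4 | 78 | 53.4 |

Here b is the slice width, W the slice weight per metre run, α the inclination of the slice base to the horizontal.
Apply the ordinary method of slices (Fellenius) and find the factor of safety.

FS = 1.53

Ordinary method of slices: FS = Σ[c'·Δl_i + (W_i cosα_i)·tanφ'] / Σ W_i sinα_i, with Δl_i = b_i / cosα_i.
Slice 1: Δl = 2.0/cos(-4.4°) = 2.006 m; N'_1 = 33·cos(-4.4°) = 32.9; c'Δl = 9.63; W sinα = -2.5
Slice 2: Δl = 2.6/cos2.8° = 2.603 m; N'_2 = 131·cos2.8° = 130.8; c'Δl = 12.49; W sinα = 6.4
Slice 3: Δl = 3.1/cos11.8° = 3.167 m; N'_3 = 265·cos11.8° = 259.4; c'Δl = 15.20; W sinα = 54.2
Slice 4: Δl = 2.4/cos20.8° = 2.567 m; N'_4 = 267·cos20.8° = 249.6; c'Δl = 12.32; W sinα = 94.8
Slice 5: Δl = 2.8/cos29.8° = 3.227 m; N'_5 = 339·cos29.8° = 294.2; c'Δl = 15.49; W sinα = 168.5
Slice 6: Δl = 3.0/cos41.0° = 3.975 m; N'_6 = 253·cos41.0° = 190.9; c'Δl = 19.08; W sinα = 166.0
Slice 7: Δl = 2.4/cos53.4° = 4.025 m; N'_7 = 78·cos53.4° = 46.5; c'Δl = 19.32; W sinα = 62.6
Σc'Δl = 103.5 kN/m; ΣN' = 1204.4 kN/m; ΣW sinα = 549.9 kN/m
Resisting = 103.5 + 1204.4·tan31.4° = 103.5 + 735.1 = 838.7 kN/m
FS = 838.7 / 549.9 = 1.525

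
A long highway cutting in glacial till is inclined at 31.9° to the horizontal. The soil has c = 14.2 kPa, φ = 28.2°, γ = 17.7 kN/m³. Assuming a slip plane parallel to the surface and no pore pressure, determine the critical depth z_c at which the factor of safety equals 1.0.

z_c = 12.91 m

Setting FS = 1.00 in FS = [c + γz cos²β tanφ] / [γz sinβ cosβ] and solving for z:
z = c / [γ cosβ (FS·sinβ − cosβ·tanφ)]
  = 14.2 / [17.7·cos31.9°·(1.00·sin31.9° − cos31.9°·tan28.2°)]
  = 14.2 / [17.7·0.8490·(1.00·0.5284 − 0.8490·0.5362)]
  = 14.2 / 1.1003 = 12.905 m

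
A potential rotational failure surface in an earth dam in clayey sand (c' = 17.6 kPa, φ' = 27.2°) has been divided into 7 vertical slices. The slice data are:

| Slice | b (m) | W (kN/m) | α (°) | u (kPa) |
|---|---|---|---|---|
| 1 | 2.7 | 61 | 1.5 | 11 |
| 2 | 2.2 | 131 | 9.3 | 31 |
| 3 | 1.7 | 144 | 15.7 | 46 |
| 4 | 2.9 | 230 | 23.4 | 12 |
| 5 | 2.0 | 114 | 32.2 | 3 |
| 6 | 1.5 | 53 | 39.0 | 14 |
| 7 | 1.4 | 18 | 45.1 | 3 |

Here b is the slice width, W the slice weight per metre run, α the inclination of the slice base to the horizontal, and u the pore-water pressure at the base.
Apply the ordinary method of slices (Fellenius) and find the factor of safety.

FS = 1.95

Ordinary method of slices: FS = Σ[c'·Δl_i + (W_i cosα_i − u_i·Δl_i)·tanφ'] / Σ W_i sinα_i, with Δl_i = b_i / cosα_i.
Slice 1: Δl = 2.7/cos1.5° = 2.701 m; N'_1 = 61·cos1.5° − 11·2.701 = 31.3; c'Δl = 47.54; W sinα = 1.6
Slice 2: Δl = 2.2/cos9.3° = 2.229 m; N'_2 = 131·cos9.3° − 31·2.229 = 60.2; c'Δl = 39.24; W sinα = 21.2
Slice 3: Δl = 1.7/cos15.7° = 1.766 m; N'_3 = 144·cos15.7° − 46·1.766 = 57.4; c'Δl = 31.08; W sinα = 39.0
Slice 4: Δl = 2.9/cos23.4° = 3.160 m; N'_4 = 230·cos23.4° − 12·3.160 = 173.2; c'Δl = 55.61; W sinα = 91.3
Slice 5: Δl = 2.0/cos32.2° = 2.364 m; N'_5 = 114·cos32.2° − 3·2.364 = 89.4; c'Δl = 41.60; W sinα = 60.7
Slice 6: Δl = 1.5/cos39.0° = 1.930 m; N'_6 = 53·cos39.0° − 14·1.930 = 14.2; c'Δl = 33.97; W sinα = 33.4
Slice 7: Δl = 1.4/cos45.1° = 1.983 m; N'_7 = 18·cos45.1° − 3·1.983 = 6.8; c'Δl = 34.91; W sinα = 12.8
Σc'Δl = 283.9 kN/m; ΣN' = 432.3 kN/m; ΣW sinα = 259.9 kN/m
Resisting = 283.9 + 432.3·tan27.2° = 283.9 + 222.2 = 506.1 kN/m
FS = 506.1 / 259.9 = 1.947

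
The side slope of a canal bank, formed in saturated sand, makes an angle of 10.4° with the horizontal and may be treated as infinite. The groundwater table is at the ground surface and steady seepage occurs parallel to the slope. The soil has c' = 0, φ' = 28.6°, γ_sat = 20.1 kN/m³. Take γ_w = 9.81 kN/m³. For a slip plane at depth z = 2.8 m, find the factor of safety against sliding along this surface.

FS = 1.52

With seepage parallel to the slope and the water table at the surface, the effective normal stress on the slip plane uses the buoyant unit weight γ' = γ_sat − γ_w while the driving shear stress uses γ_sat:
FS = [c' + γ' z cos²β tanφ'] / [γ_sat z sinβ cosβ]
(For c' = 0 this reduces to FS = (γ'/γ_sat)·tanφ'/tanβ.)
γ' = 20.1 − 9.81 = 10.29 kN/m³
Numerator = 0.0 + 10.29·2.8·cos²10.4°·tan28.6° = 0.0 + 10.29·2.8·0.9674·0.5452 = 15.197 kPa
Denominator = 20.1·2.8·sin10.4°·cos10.4° = 20.1·2.8·0.1805·0.9836 = 9.993 kPa
FS = 15.197 / 9.993 = 1.521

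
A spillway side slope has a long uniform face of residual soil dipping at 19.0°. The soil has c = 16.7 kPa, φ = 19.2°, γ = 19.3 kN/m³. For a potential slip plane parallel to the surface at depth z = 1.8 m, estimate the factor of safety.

For an infinite slope with a slip plane parallel to the surface (no pore pressure): FS = [c + γz cos²β tanφ] / [γz sinβ cosβ].
γz = 19.3·1.8 = 34.74 kN/m²
Numerator = 16.7 + 34.74·cos²19.0°·tan19.2° = 16.7 + 34.74·0.8940·0.3482 = 27.515 kPa
Denominator = 34.74·sin19.0°·cos19.0° = 34.74·0.3256·0.9455 = 10.694 kPa
FS = 27.515 / 10.694 = 2.573

FS = 2.57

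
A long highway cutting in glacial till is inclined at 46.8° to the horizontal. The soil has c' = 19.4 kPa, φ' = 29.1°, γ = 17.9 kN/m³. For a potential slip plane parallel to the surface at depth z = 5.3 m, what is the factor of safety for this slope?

For an infinite slope with a slip plane parallel to the surface (no pore pressure): FS = [c' + γz cos²β tanφ'] / [γz sinβ cosβ].
γz = 17.9·5.3 = 94.87 kN/m²
Numerator = 19.4 + 94.87·cos²46.8°·tan29.1° = 19.4 + 94.87·0.4686·0.5566 = 44.144 kPa
Denominator = 94.87·sin46.8°·cos46.8° = 94.87·0.7290·0.6845 = 47.341 kPa
FS = 44.144 / 47.341 = 0.932

FS = 0.93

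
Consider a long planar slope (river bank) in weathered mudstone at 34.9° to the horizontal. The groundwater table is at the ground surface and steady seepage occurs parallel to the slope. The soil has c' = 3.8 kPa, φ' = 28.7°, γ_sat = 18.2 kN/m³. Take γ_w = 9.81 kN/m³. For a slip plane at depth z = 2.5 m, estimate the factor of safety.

FS = 0.54

With seepage parallel to the slope and the water table at the surface, the effective normal stress on the slip plane uses the buoyant unit weight γ' = γ_sat − γ_w while the driving shear stress uses γ_sat:
FS = [c' + γ' z cos²β tanφ'] / [γ_sat z sinβ cosβ]
γ' = 18.2 − 9.81 = 8.39 kN/m³
Numerator = 3.8 + 8.39·2.5·cos²34.9°·tan28.7° = 3.8 + 8.39·2.5·0.6726·0.5475 = 11.524 kPa
Denominator = 18.2·2.5·sin34.9°·cos34.9° = 18.2·2.5·0.5721·0.8202 = 21.351 kPa
FS = 11.524 / 21.351 = 0.540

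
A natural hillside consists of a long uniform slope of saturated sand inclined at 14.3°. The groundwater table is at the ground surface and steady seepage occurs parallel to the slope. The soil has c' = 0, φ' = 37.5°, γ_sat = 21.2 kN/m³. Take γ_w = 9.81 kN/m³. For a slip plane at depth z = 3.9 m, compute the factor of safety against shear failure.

With seepage parallel to the slope and the water table at the surface, the effective normal stress on the slip plane uses the buoyant unit weight γ' = γ_sat − γ_w while the driving shear stress uses γ_sat:
FS = [c' + γ' z cos²β tanφ'] / [γ_sat z sinβ cosβ]
(For c' = 0 this reduces to FS = (γ'/γ_sat)·tanφ'/tanβ.)
γ' = 21.2 − 9.81 = 11.39 kN/m³
Numerator = 0.0 + 11.39·3.9·cos²14.3°·tan37.5° = 0.0 + 11.39·3.9·0.9390·0.7673 = 32.006 kPa
Denominator = 21.2·3.9·sin14.3°·cos14.3° = 21.2·3.9·0.2470·0.9690 = 19.789 kPa
FS = 32.006 / 19.789 = 1.617

FS = 1.62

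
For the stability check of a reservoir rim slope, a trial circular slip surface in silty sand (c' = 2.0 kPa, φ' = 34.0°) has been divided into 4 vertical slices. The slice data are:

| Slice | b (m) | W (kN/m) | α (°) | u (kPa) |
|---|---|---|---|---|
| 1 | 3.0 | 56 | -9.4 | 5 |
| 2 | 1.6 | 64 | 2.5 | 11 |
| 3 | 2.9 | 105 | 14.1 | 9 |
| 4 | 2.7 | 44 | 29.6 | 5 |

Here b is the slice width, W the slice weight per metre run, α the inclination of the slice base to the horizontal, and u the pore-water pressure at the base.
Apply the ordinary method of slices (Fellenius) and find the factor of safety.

Ordinary method of slices: FS = Σ[c'·Δl_i + (W_i cosα_i − u_i·Δl_i)·tanφ'] / Σ W_i sinα_i, with Δl_i = b_i / cosα_i.
Slice 1: Δl = 3.0/cos(-9.4°) = 3.041 m; N'_1 = 56·cos(-9.4°) − 5·3.041 = 40.0; c'Δl = 6.08; W sinα = -9.1
Slice 2: Δl = 1.6/cos2.5° = 1.602 m; N'_2 = 64·cos2.5° − 11·1.602 = 46.3; c'Δl = 3.20; W sinα = 2.8
Slice 3: Δl = 2.9/cos14.1° = 2.990 m; N'_3 = 105·cos14.1° − 9·2.990 = 74.9; c'Δl = 5.98; W sinα = 25.6
Slice 4: Δl = 2.7/cos29.6° = 3.105 m; N'_4 = 44·cos29.6° − 5·3.105 = 22.7; c'Δl = 6.21; W sinα = 21.7
Σc'Δl = 21.5 kN/m; ΣN' = 184.0 kN/m; ΣW sinα = 41.0 kN/m
Resisting = 21.5 + 184.0·tan34.0° = 21.5 + 124.1 = 145.6 kN/m
FS = 145.6 / 41.0 = 3.555

FS = 3.55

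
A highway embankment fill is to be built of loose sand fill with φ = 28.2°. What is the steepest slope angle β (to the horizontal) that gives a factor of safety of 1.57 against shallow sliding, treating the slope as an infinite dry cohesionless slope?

For an infinite dry cohesionless slope FS = tanφ/tanβ, so tanβ = tanφ / FS.
tanβ = tan28.2° / 1.57 = 0.5362 / 1.57 = 0.3415
β = arctan(0.3415) = 18.86°

β = 18.9°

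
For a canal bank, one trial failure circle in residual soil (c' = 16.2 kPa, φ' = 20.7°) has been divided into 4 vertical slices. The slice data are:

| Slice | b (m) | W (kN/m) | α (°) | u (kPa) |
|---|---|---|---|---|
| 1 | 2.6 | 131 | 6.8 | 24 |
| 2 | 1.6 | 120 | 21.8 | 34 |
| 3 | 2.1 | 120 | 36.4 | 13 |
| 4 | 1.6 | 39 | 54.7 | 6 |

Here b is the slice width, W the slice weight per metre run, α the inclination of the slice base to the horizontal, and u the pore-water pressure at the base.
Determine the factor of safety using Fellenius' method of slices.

Ordinary method of slices: FS = Σ[c'·Δl_i + (W_i cosα_i − u_i·Δl_i)·tanφ'] / Σ W_i sinα_i, with Δl_i = b_i / cosα_i.
Slice 1: Δl = 2.6/cos6.8° = 2.618 m; N'_1 = 131·cos6.8° − 24·2.618 = 67.2; c'Δl = 42.42; W sinα = 15.5
Slice 2: Δl = 1.6/cos21.8° = 1.723 m; N'_2 = 120·cos21.8° − 34·1.723 = 52.8; c'Δl = 27.92; W sinα = 44.6
Slice 3: Δl = 2.1/cos36.4° = 2.609 m; N'_3 = 120·cos36.4° − 13·2.609 = 62.7; c'Δl = 42.27; W sinα = 71.2
Slice 4: Δl = 1.6/cos54.7° = 2.769 m; N'_4 = 39·cos54.7° − 6·2.769 = 5.9; c'Δl = 44.86; W sinα = 31.8
Σc'Δl = 157.5 kN/m; ΣN' = 188.7 kN/m; ΣW sinα = 163.1 kN/m
Resisting = 157.5 + 188.7·tan20.7° = 157.5 + 71.3 = 228.7 kN/m
FS = 228.7 / 163.1 = 1.402

FS = 1.40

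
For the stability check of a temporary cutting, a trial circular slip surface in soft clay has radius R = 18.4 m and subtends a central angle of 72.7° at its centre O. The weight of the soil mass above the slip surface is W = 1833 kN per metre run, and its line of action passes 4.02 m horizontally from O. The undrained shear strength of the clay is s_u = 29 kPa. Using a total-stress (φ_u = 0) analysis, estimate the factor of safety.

Taking moments about the centre O, the resisting moment is provided by the undrained shear strength acting along the arc:
Arc length L_a = R·θ = 18.4·(72.7°·π/180) = 18.4·1.2689 = 23.35 m
M_R = s_u·L_a·R = 29·23.35·18.4 = 12457.9 kN·m/m
M_D = W·d = 1833·4.02 = 7368.7 kN·m/m
FS = M_R / M_D = 12457.9 / 7368.7 = 1.691

FS = 1.69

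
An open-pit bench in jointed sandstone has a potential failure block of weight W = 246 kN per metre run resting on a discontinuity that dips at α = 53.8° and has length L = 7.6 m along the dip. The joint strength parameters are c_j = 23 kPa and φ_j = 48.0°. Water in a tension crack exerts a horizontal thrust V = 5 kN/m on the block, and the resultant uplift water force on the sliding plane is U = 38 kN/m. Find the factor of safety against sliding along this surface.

FS = 1.44

Resolving the block weight along and normal to the plane and applying the Mohr–Coulomb strength on the joint:
N' = W cosα − U − V sinα = 246·cos53.8° − 38 − 5·sin53.8° = 103.3 kN/m
Driving force T = W sinα + V cosα = 246·sin53.8° + 5·cos53.8° = 201.5 kN/m
Resisting force R = c_j·L + N'·tanφ_j = 23·7.6 + 103.3·tan48.0° = 174.8 + 114.7 = 289.5 kN/m
FS = R / T = 289.5 / 201.5 = 1.437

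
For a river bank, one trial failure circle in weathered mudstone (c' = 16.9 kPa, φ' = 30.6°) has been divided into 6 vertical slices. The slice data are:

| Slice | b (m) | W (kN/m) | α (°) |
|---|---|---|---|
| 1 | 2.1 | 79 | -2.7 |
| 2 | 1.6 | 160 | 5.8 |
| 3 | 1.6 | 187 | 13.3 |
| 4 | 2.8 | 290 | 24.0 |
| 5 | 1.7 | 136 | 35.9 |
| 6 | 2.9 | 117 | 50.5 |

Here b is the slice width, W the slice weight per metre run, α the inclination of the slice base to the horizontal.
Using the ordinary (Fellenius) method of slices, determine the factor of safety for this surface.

Ordinary method of slices: FS = Σ[c'·Δl_i + (W_i cosα_i)·tanφ'] / Σ W_i sinα_i, with Δl_i = b_i / cosα_i.
Slice 1: Δl = 2.1/cos(-2.7°) = 2.102 m; N'_1 = 79·cos(-2.7°) = 78.9; c'Δl = 35.53; W sinα = -3.7
Slice 2: Δl = 1.6/cos5.8° = 1.608 m; N'_2 = 160·cos5.8° = 159.2; c'Δl = 27.18; W sinα = 16.2
Slice 3: Δl = 1.6/cos13.3° = 1.644 m; N'_3 = 187·cos13.3° = 182.0; c'Δl = 27.79; W sinα = 43.0
Slice 4: Δl = 2.8/cos24.0° = 3.065 m; N'_4 = 290·cos24.0° = 264.9; c'Δl = 51.80; W sinα = 118.0
Slice 5: Δl = 1.7/cos35.9° = 2.099 m; N'_5 = 136·cos35.9° = 110.2; c'Δl = 35.47; W sinα = 79.7
Slice 6: Δl = 2.9/cos50.5° = 4.559 m; N'_6 = 117·cos50.5° = 74.4; c'Δl = 77.05; W sinα = 90.3
Σc'Δl = 254.8 kN/m; ΣN' = 869.6 kN/m; ΣW sinα = 343.4 kN/m
Resisting = 254.8 + 869.6·tan30.6° = 254.8 + 514.3 = 769.1 kN/m
FS = 769.1 / 343.4 = 2.239

FS = 2.24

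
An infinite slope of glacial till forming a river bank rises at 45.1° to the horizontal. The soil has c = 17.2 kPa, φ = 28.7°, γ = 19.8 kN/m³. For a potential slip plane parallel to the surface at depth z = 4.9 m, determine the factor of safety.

For an infinite slope with a slip plane parallel to the surface (no pore pressure): FS = [c + γz cos²β tanφ] / [γz sinβ cosβ].
γz = 19.8·4.9 = 97.02 kN/m²
Numerator = 17.2 + 97.02·cos²45.1°·tan28.7° = 17.2 + 97.02·0.4983·0.5475 = 43.666 kPa
Denominator = 97.02·sin45.1°·cos45.1° = 97.02·0.7083·0.7059 = 48.510 kPa
FS = 43.666 / 48.510 = 0.900

FS = 0.90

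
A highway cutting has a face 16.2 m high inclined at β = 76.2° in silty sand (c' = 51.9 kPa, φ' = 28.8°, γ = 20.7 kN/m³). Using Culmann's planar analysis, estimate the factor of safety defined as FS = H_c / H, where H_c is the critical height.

H_c = (4c'/γ) · sinβ cosφ' / [1 − cos(β − φ')]
    = (4·51.9/20.7) · sin76.2°·cos28.8° / [1 − cos47.4°]
    = 10.029 · 0.8510 / 0.3231 = 26.41 m
FS = H_c / H = 26.41 / 16.2 = 1.630

FS = 1.63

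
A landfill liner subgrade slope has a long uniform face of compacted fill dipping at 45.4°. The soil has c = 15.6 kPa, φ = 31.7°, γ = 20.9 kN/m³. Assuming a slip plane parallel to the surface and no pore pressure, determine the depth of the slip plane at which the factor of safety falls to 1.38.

z = 1.94 m

Setting FS = 1.38 in FS = [c + γz cos²β tanφ] / [γz sinβ cosβ] and solving for z:
z = c / [γ cosβ (FS·sinβ − cosβ·tanφ)]
  = 15.6 / [20.9·cos45.4°·(1.38·sin45.4° − cos45.4°·tan31.7°)]
  = 15.6 / [20.9·0.7022·(1.38·0.7120 − 0.7022·0.6176)]
  = 15.6 / 8.0557 = 1.937 m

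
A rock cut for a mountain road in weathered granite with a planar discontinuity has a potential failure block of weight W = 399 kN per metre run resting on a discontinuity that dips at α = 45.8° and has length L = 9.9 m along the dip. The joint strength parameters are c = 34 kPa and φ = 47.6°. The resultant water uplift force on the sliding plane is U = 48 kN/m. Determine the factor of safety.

Resolving the block weight along and normal to the plane and applying the Mohr–Coulomb strength on the joint:
N' = W cosα − U = 399·cos45.8° − 48 = 230.2 kN/m
Driving force T = W sinα = 399·sin45.8° = 286.0 kN/m
Resisting force R = c·L + N'·tanφ = 34·9.9 + 230.2·tan47.6° = 336.6 + 252.1 = 588.7 kN/m
FS = R / T = 588.7 / 286.0 = 2.058

FS = 2.06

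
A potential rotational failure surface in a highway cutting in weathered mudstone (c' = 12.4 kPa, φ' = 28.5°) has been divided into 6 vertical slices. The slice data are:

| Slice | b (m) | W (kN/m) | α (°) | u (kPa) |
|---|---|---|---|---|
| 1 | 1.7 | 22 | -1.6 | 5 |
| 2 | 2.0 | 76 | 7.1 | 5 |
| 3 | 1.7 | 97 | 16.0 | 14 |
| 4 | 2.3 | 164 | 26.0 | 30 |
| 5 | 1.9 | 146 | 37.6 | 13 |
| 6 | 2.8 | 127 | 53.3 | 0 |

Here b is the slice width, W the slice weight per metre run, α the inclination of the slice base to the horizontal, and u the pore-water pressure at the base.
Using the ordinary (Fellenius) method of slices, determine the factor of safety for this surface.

FS = 1.32

Ordinary method of slices: FS = Σ[c'·Δl_i + (W_i cosα_i − u_i·Δl_i)·tanφ'] / Σ W_i sinα_i, with Δl_i = b_i / cosα_i.
Slice 1: Δl = 1.7/cos(-1.6°) = 1.701 m; N'_1 = 22·cos(-1.6°) − 5·1.701 = 13.5; c'Δl = 21.09; W sinα = -0.6
Slice 2: Δl = 2.0/cos7.1° = 2.015 m; N'_2 = 76·cos7.1° − 5·2.015 = 65.3; c'Δl = 24.99; W sinα = 9.4
Slice 3: Δl = 1.7/cos16.0° = 1.769 m; N'_3 = 97·cos16.0° − 14·1.769 = 68.5; c'Δl = 21.93; W sinα = 26.7
Slice 4: Δl = 2.3/cos26.0° = 2.559 m; N'_4 = 164·cos26.0° − 30·2.559 = 70.6; c'Δl = 31.73; W sinα = 71.9
Slice 5: Δl = 1.9/cos37.6° = 2.398 m; N'_5 = 146·cos37.6° − 13·2.398 = 84.5; c'Δl = 29.74; W sinα = 89.1
Slice 6: Δl = 2.8/cos53.3° = 4.685 m; N'_6 = 127·cos53.3° − 0·4.685 = 75.9; c'Δl = 58.10; W sinα = 101.8
Σc'Δl = 187.6 kN/m; ΣN' = 378.3 kN/m; ΣW sinα = 298.3 kN/m
Resisting = 187.6 + 378.3·tan28.5° = 187.6 + 205.4 = 393.0 kN/m
FS = 393.0 / 298.3 = 1.317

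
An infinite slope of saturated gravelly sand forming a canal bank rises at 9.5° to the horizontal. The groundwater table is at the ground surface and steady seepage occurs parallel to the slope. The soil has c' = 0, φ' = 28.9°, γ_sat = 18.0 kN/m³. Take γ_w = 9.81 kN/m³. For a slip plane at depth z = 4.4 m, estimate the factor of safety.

FS = 1.50

With seepage parallel to the slope and the water table at the surface, the effective normal stress on the slip plane uses the buoyant unit weight γ' = γ_sat − γ_w while the driving shear stress uses γ_sat:
FS = [c' + γ' z cos²β tanφ'] / [γ_sat z sinβ cosβ]
(For c' = 0 this reduces to FS = (γ'/γ_sat)·tanφ'/tanβ.)
γ' = 18.0 − 9.81 = 8.19 kN/m³
Numerator = 0.0 + 8.19·4.4·cos²9.5°·tan28.9° = 0.0 + 8.19·4.4·0.9728·0.5520 = 19.351 kPa
Denominator = 18.0·4.4·sin9.5°·cos9.5° = 18.0·4.4·0.1650·0.9863 = 12.892 kPa
FS = 19.351 / 12.892 = 1.501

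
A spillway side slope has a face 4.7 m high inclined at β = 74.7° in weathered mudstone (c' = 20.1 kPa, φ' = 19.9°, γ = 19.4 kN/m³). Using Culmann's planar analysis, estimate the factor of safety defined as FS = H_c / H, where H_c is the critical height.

FS = 1.89

H_c = (4c'/γ) · sinβ cosφ' / [1 − cos(β − φ')]
    = (4·20.1/19.4) · sin74.7°·cos19.9° / [1 − cos54.8°]
    = 4.144 · 0.9070 / 0.4236 = 8.87 m
FS = H_c / H = 8.87 / 4.7 = 1.888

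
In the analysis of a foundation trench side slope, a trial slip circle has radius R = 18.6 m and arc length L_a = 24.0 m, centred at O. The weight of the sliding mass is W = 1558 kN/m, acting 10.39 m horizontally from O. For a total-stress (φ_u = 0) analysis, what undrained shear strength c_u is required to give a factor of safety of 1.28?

FS = c_u·L_a·R / (W·d), so c_u = FS·W·d / (L_a·R).
c_u = 1.28·1558·10.39 / (24.00·18.6) = 20720.2 / 446.40 = 46.42 kPa

c_u = 46.4 kPa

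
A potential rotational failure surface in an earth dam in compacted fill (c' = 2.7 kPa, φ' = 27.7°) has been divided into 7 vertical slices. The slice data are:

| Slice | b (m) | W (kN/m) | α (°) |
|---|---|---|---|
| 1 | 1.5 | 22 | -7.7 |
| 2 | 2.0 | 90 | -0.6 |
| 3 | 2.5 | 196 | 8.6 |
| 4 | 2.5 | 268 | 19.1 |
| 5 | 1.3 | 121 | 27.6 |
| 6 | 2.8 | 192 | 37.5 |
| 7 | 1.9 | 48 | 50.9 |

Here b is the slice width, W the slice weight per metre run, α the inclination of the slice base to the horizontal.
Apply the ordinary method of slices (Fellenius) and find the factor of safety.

FS = 1.52

Ordinary method of slices: FS = Σ[c'·Δl_i + (W_i cosα_i)·tanφ'] / Σ W_i sinα_i, with Δl_i = b_i / cosα_i.
Slice 1: Δl = 1.5/cos(-7.7°) = 1.514 m; N'_1 = 22·cos(-7.7°) = 21.8; c'Δl = 4.09; W sinα = -2.9
Slice 2: Δl = 2.0/cos(-0.6°) = 2.000 m; N'_2 = 90·cos(-0.6°) = 90.0; c'Δl = 5.40; W sinα = -0.9
Slice 3: Δl = 2.5/cos8.6° = 2.528 m; N'_3 = 196·cos8.6° = 193.8; c'Δl = 6.83; W sinα = 29.3
Slice 4: Δl = 2.5/cos19.1° = 2.646 m; N'_4 = 268·cos19.1° = 253.2; c'Δl = 7.14; W sinα = 87.7
Slice 5: Δl = 1.3/cos27.6° = 1.467 m; N'_5 = 121·cos27.6° = 107.2; c'Δl = 3.96; W sinα = 56.1
Slice 6: Δl = 2.8/cos37.5° = 3.529 m; N'_6 = 192·cos37.5° = 152.3; c'Δl = 9.53; W sinα = 116.9
Slice 7: Δl = 1.9/cos50.9° = 3.013 m; N'_7 = 48·cos50.9° = 30.3; c'Δl = 8.13; W sinα = 37.3
Σc'Δl = 45.1 kN/m; ΣN' = 848.7 kN/m; ΣW sinα = 323.3 kN/m
Resisting = 45.1 + 848.7·tan27.7° = 45.1 + 445.6 = 490.6 kN/m
FS = 490.6 / 323.3 = 1.518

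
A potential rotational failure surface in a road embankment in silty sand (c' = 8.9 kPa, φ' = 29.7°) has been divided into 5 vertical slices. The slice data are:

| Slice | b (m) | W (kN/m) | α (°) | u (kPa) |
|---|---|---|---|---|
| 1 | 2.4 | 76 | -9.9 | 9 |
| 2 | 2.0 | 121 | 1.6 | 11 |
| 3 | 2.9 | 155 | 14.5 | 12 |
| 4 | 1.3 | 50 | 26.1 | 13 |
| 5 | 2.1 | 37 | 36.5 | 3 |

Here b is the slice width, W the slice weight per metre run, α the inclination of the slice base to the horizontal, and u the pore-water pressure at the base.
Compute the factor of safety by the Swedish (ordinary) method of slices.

Ordinary method of slices: FS = Σ[c'·Δl_i + (W_i cosα_i − u_i·Δl_i)·tanφ'] / Σ W_i sinα_i, with Δl_i = b_i / cosα_i.
Slice 1: Δl = 2.4/cos(-9.9°) = 2.436 m; N'_1 = 76·cos(-9.9°) − 9·2.436 = 52.9; c'Δl = 21.68; W sinα = -13.1
Slice 2: Δl = 2.0/cos1.6° = 2.001 m; N'_2 = 121·cos1.6° − 11·2.001 = 98.9; c'Δl = 17.81; W sinα = 3.4
Slice 3: Δl = 2.9/cos14.5° = 2.995 m; N'_3 = 155·cos14.5° − 12·2.995 = 114.1; c'Δl = 26.66; W sinα = 38.8
Slice 4: Δl = 1.3/cos26.1° = 1.448 m; N'_4 = 50·cos26.1° − 13·1.448 = 26.1; c'Δl = 12.88; W sinα = 22.0
Slice 5: Δl = 2.1/cos36.5° = 2.612 m; N'_5 = 37·cos36.5° − 3·2.612 = 21.9; c'Δl = 23.25; W sinα = 22.0
Σc'Δl = 102.3 kN/m; ΣN' = 314.0 kN/m; ΣW sinα = 73.1 kN/m
Resisting = 102.3 + 314.0·tan29.7° = 102.3 + 179.1 = 281.4 kN/m
FS = 281.4 / 73.1 = 3.848

FS = 3.85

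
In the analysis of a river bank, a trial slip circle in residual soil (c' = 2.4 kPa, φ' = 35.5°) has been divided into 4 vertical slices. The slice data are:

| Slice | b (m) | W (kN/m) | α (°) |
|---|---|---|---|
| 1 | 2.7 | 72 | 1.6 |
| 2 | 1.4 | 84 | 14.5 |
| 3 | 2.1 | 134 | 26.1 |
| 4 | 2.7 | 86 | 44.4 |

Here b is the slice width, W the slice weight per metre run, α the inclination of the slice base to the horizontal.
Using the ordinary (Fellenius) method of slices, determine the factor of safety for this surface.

Ordinary method of slices: FS = Σ[c'·Δl_i + (W_i cosα_i)·tanφ'] / Σ W_i sinα_i, with Δl_i = b_i / cosα_i.
Slice 1: Δl = 2.7/cos1.6° = 2.701 m; N'_1 = 72·cos1.6° = 72.0; c'Δl = 6.48; W sinα = 2.0
Slice 2: Δl = 1.4/cos14.5° = 1.446 m; N'_2 = 84·cos14.5° = 81.3; c'Δl = 3.47; W sinα = 21.0
Slice 3: Δl = 2.1/cos26.1° = 2.338 m; N'_3 = 134·cos26.1° = 120.3; c'Δl = 5.61; W sinα = 59.0
Slice 4: Δl = 2.7/cos44.4° = 3.779 m; N'_4 = 86·cos44.4° = 61.4; c'Δl = 9.07; W sinα = 60.2
Σc'Δl = 24.6 kN/m; ΣN' = 335.1 kN/m; ΣW sinα = 142.2 kN/m
Resisting = 24.6 + 335.1·tan35.5° = 24.6 + 239.0 = 263.6 kN/m
FS = 263.6 / 142.2 = 1.854

FS = 1.85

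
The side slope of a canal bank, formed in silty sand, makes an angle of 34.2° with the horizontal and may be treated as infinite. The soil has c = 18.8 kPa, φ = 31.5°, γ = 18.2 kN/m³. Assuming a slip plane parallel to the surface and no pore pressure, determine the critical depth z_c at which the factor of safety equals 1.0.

Setting FS = 1.00 in FS = [c + γz cos²β tanφ] / [γz sinβ cosβ] and solving for z:
z = c / [γ cosβ (FS·sinβ − cosβ·tanφ)]
  = 18.8 / [18.2·cos34.2°·(1.00·sin34.2° − cos34.2°·tan31.5°)]
  = 18.8 / [18.2·0.8271·(1.00·0.5621 − 0.8271·0.6128)]
  = 18.8 / 0.8316 = 22.606 m

z_c = 22.61 m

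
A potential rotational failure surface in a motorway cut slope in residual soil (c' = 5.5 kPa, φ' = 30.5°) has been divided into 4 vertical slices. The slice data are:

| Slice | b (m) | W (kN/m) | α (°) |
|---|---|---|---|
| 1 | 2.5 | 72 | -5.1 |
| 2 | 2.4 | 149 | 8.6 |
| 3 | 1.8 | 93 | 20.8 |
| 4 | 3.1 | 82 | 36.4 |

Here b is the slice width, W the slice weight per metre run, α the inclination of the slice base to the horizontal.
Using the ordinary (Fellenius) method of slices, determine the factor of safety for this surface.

FS = 2.85

Ordinary method of slices: FS = Σ[c'·Δl_i + (W_i cosα_i)·tanφ'] / Σ W_i sinα_i, with Δl_i = b_i / cosα_i.
Slice 1: Δl = 2.5/cos(-5.1°) = 2.510 m; N'_1 = 72·cos(-5.1°) = 71.7; c'Δl = 13.80; W sinα = -6.4
Slice 2: Δl = 2.4/cos8.6° = 2.427 m; N'_2 = 149·cos8.6° = 147.3; c'Δl = 13.35; W sinα = 22.3
Slice 3: Δl = 1.8/cos20.8° = 1.925 m; N'_3 = 93·cos20.8° = 86.9; c'Δl = 10.59; W sinα = 33.0
Slice 4: Δl = 3.1/cos36.4° = 3.851 m; N'_4 = 82·cos36.4° = 66.0; c'Δl = 21.18; W sinα = 48.7
Σc'Δl = 58.9 kN/m; ΣN' = 372.0 kN/m; ΣW sinα = 97.6 kN/m
Resisting = 58.9 + 372.0·tan30.5° = 58.9 + 219.1 = 278.0 kN/m
FS = 278.0 / 97.6 = 2.850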